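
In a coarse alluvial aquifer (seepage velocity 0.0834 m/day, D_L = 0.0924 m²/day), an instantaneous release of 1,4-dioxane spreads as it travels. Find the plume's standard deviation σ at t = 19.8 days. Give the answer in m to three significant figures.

Dispersive spreading gives a Gaussian with σ² = 2Dt; advection only shifts the center.
σ = √(2 × 0.0924 × 19.8) = 1.91 m.

1.91 m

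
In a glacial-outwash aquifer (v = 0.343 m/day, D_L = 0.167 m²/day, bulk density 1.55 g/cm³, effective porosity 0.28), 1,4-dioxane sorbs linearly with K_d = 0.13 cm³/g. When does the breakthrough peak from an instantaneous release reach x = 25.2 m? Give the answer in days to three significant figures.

Retardation factor R = 1 + ρ_b·K_d/n = 1 + 1.55 × 0.13/0.28 = 1.720.
Sorption retards both mechanisms: v_R = v/R = 0.1994 m/day, D_R = D/R = 0.09709 m²/day.
Peak time from v_R²t² + 2D_R t − x² = 0: t = (√(D_R² + v_R²x²) − D_R)/v_R².
√(D_R² + v_R²x²) = √(0.09709² + 0.1994² × 25.2²) = 5.026; v_R² = 0.03976.
t = (5.026 − 0.09709)/0.03976 = 124 days.

124 days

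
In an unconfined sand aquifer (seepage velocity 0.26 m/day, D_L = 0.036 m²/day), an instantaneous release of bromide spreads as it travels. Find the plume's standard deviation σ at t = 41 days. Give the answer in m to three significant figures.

Dispersive spreading gives a Gaussian with σ² = 2Dt; advection only shifts the center.
σ = √(2 × 0.036 × 41) = 1.72 m.

1.72 m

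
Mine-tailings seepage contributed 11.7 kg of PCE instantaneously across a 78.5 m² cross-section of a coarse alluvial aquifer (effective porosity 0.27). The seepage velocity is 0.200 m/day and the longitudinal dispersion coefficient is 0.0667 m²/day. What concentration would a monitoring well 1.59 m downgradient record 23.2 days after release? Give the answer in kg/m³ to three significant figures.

0.0279 kg/m³

For an instantaneous plane source, C(x,t) = M/(n_e·A·√(4πDt)) · exp(−(x−vt)²/(4Dt)), with n_e·A the pore (flow) area.
Plume center vt = 0.200 × 23.2 = 4.64 m, so the well at 1.59 m is 3.05 m upgradient of the peak.
√(4πDt) = 4.410 m, giving peak height M/(n_e·A·√(4πDt)) = 11.7/(0.27 × 78.5 × 4.410) = 0.1252 kg/m³.
(x−vt)²/(4Dt) = (-3.05)²/(4 × 0.0667 × 23.2) = 1.503; exp(−1.503) = 0.2225.
C = 0.1252 × 0.2225 = 0.0279 kg/m³.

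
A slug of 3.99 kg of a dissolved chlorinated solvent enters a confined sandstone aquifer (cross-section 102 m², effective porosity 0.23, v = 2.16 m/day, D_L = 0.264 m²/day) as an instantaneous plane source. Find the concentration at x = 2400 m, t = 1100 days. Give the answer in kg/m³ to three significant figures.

0.00171 kg/m³

For an instantaneous plane source, C(x,t) = M/(n_e·A·√(4πDt)) · exp(−(x−vt)²/(4Dt)), with n_e·A the pore (flow) area.
Plume center vt = 2.16 × 1100 = 2376 m, so the well at 2400 m is 24 m downgradient of the peak.
√(4πDt) = 60.41 m, giving peak height M/(n_e·A·√(4πDt)) = 3.99/(0.23 × 102 × 60.41) = 0.002815 kg/m³.
(x−vt)²/(4Dt) = (24)²/(4 × 0.264 × 1100) = 0.4959; exp(−0.4959) = 0.6090.
C = 0.002815 × 0.6090 = 0.00171 kg/m³.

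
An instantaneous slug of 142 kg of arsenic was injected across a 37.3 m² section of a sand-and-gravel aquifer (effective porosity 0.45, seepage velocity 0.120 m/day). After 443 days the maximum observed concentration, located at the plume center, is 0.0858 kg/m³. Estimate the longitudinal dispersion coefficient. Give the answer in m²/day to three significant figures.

At the plume center C_max = M/(n_e·A·√(4πDt)), so D = M²/(4πt·(n_e·A·C_max)²).
n_e·A·C_max = 0.45 × 37.3 × 0.0858 = 1.440 kg/m.
D = 142²/(4π × 443 × 1.440²) = 1.75 m²/day.

1.75 m²/day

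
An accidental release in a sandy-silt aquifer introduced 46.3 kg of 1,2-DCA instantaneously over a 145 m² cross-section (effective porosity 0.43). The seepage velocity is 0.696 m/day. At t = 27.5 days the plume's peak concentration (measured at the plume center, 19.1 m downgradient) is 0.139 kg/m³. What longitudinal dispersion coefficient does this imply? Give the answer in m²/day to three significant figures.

At the plume center C_max = M/(n_e·A·√(4πDt)), so D = M²/(4πt·(n_e·A·C_max)²).
n_e·A·C_max = 0.43 × 145 × 0.139 = 8.667 kg/m.
D = 46.3²/(4π × 27.5 × 8.667²) = 0.0826 m²/day.

0.0826 m²/day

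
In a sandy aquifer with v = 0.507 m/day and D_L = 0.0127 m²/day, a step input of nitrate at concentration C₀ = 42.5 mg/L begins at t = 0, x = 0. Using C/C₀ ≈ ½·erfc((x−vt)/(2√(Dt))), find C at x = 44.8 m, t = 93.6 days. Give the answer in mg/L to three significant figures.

40.7 mg/L

For a continuous step input, C/C₀ ≈ ½·erfc((x−vt)/(2√(Dt))).
vt = 0.507 × 93.6 = 47.4552 m and 2√(Dt) = 2√(0.0127 × 93.6) = 2.181 m.
Argument (x−vt)/(2√(Dt)) = (44.8 − 47.4552)/2.181 = -1.217; ½·erfc(-1.217) = 0.9574.
C = 42.5 × 0.9574 = 40.7 mg/L.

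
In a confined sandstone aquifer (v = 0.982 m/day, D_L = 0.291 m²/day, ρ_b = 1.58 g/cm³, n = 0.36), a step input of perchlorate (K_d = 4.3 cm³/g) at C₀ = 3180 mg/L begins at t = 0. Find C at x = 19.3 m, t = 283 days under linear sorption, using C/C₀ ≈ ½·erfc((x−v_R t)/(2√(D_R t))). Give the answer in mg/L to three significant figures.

103 mg/L

Retardation factor R = 1 + ρ_b·K_d/n = 1 + 1.58 × 4.3/0.36 = 19.87.
Sorption retards both mechanisms: v_R = v/R = 0.04942 m/day, D_R = D/R = 0.01465 m²/day.
v_R·t = 0.04942 × 283 = 13.98586 m; 2√(D_R t) = 4.072 m; argument = (19.3 − 13.98586)/4.072 = 1.305.
C = C₀ × ½·erfc(1.305) = 3180 × 0.03248 = 103 mg/L.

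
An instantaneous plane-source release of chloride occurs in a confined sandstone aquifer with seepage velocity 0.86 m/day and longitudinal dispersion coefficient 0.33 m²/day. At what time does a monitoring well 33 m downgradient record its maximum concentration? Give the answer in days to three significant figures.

37.9 days

For the 1D instantaneous-source solution, setting ∂C/∂t = 0 at fixed x gives v²t² + 2Dt − x² = 0, so t = (√(D² + v²x²) − D)/v².
√(D² + v²x²) = √(0.33² + 0.86² × 33²) = 28.38; v² = 0.7396.
t = (28.38 − 0.33)/0.7396 = 37.9 days (vs. the pure-advection estimate x/v = 38.4 d).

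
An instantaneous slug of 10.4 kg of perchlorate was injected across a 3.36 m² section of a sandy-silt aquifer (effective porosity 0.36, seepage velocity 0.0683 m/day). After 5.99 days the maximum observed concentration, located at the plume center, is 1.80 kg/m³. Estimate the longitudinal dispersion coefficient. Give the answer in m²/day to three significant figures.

At the plume center C_max = M/(n_e·A·√(4πDt)), so D = M²/(4πt·(n_e·A·C_max)²).
n_e·A·C_max = 0.36 × 3.36 × 1.80 = 2.177 kg/m.
D = 10.4²/(4π × 5.99 × 2.177²) = 0.303 m²/day.

0.303 m²/day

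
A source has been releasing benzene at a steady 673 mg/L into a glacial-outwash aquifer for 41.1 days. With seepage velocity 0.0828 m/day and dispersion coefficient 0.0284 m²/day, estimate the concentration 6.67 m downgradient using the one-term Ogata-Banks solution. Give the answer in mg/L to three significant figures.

10.9 mg/L

For a continuous step input, C/C₀ ≈ ½·erfc((x−vt)/(2√(Dt))).
vt = 0.0828 × 41.1 = 3.40308 m and 2√(Dt) = 2√(0.0284 × 41.1) = 2.161 m.
Argument (x−vt)/(2√(Dt)) = (6.67 − 3.40308)/2.161 = 1.512; ½·erfc(1.512) = 0.01625.
C = 673 × 0.01625 = 10.9 mg/L.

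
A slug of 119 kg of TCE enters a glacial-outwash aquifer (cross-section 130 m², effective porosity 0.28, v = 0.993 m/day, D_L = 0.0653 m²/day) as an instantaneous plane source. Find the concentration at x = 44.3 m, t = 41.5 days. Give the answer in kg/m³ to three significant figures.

For an instantaneous plane source, C(x,t) = M/(n_e·A·√(4πDt)) · exp(−(x−vt)²/(4Dt)), with n_e·A the pore (flow) area.
Plume center vt = 0.993 × 41.5 = 41.2095 m, so the well at 44.3 m is 3.0905 m downgradient of the peak.
√(4πDt) = 5.836 m, giving peak height M/(n_e·A·√(4πDt)) = 119/(0.28 × 130 × 5.836) = 0.5602 kg/m³.
(x−vt)²/(4Dt) = (3.0905)²/(4 × 0.0653 × 41.5) = 0.8811; exp(−0.8811) = 0.4143.
C = 0.5602 × 0.4143 = 0.232 kg/m³.

0.232 kg/m³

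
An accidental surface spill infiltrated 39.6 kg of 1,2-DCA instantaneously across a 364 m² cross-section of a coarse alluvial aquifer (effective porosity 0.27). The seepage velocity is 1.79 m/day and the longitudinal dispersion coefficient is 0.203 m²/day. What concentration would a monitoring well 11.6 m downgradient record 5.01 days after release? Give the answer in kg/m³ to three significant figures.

0.0205 kg/m³

For an instantaneous plane source, C(x,t) = M/(n_e·A·√(4πDt)) · exp(−(x−vt)²/(4Dt)), with n_e·A the pore (flow) area.
Plume center vt = 1.79 × 5.01 = 8.9679 m, so the well at 11.6 m is 2.6321 m downgradient of the peak.
√(4πDt) = 3.575 m, giving peak height M/(n_e·A·√(4πDt)) = 39.6/(0.27 × 364 × 3.575) = 0.1127 kg/m³.
(x−vt)²/(4Dt) = (2.6321)²/(4 × 0.203 × 5.01) = 1.703; exp(−1.703) = 0.1821.
C = 0.1127 × 0.1821 = 0.0205 kg/m³.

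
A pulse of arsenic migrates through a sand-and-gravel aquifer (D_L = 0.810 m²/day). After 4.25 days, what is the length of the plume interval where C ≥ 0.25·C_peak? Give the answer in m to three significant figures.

The plume is Gaussian with σ = √(2Dt) = √(2 × 0.810 × 4.25) = 2.624 m.
C/C_peak = exp(−Δx²/(2σ²)) = 0.25 ⇒ Δx = σ·√(−2 ln 0.25) = 2.624 × 1.665 = 4.369 m.
Width = 2Δx = 8.74 m.

8.74 m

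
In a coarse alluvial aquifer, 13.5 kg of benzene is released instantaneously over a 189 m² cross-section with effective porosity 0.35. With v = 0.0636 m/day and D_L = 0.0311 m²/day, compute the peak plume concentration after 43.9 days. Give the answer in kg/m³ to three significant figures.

0.0493 kg/m³

The peak of an instantaneous 1D plume sits at x = vt; there the Gaussian factor is 1 and C_max = M/(n_e·A·√(4πDt)), where n_e·A is the pore area the mass is dissolved in.
√(4πDt) = √(4π × 0.0311 × 43.9) = 4.142 m, so C_max = 13.5/(0.35 × 189 × 4.142) = 0.0493 kg/m³.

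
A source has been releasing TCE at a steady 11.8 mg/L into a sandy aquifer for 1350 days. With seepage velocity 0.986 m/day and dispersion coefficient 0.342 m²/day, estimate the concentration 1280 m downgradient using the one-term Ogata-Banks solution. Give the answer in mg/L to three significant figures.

11.3 mg/L

For a continuous step input, C/C₀ ≈ ½·erfc((x−vt)/(2√(Dt))).
vt = 0.986 × 1350 = 1331.1 m and 2√(Dt) = 2√(0.342 × 1350) = 42.97 m.
Argument (x−vt)/(2√(Dt)) = (1280 − 1331.1)/42.97 = -1.189; ½·erfc(-1.189) = 0.9537.
C = 11.8 × 0.9537 = 11.3 mg/L.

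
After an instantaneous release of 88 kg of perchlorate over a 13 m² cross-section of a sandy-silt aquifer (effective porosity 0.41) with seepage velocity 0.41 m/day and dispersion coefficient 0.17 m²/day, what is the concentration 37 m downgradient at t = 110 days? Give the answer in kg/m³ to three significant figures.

0.448 kg/m³

For an instantaneous plane source, C(x,t) = M/(n_e·A·√(4πDt)) · exp(−(x−vt)²/(4Dt)), with n_e·A the pore (flow) area.
Plume center vt = 0.41 × 110 = 45.1 m, so the well at 37 m is 8.1 m upgradient of the peak.
√(4πDt) = 15.33 m, giving peak height M/(n_e·A·√(4πDt)) = 88/(0.41 × 13 × 15.33) = 1.077 kg/m³.
(x−vt)²/(4Dt) = (-8.1)²/(4 × 0.17 × 110) = 0.8771; exp(−0.8771) = 0.4160.
C = 1.077 × 0.4160 = 0.448 kg/m³.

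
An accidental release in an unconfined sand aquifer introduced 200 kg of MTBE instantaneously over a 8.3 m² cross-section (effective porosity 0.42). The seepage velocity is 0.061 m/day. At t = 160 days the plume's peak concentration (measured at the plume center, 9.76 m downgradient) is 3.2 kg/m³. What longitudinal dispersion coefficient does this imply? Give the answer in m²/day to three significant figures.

At the plume center C_max = M/(n_e·A·√(4πDt)), so D = M²/(4πt·(n_e·A·C_max)²).
n_e·A·C_max = 0.42 × 8.3 × 3.2 = 11.16 kg/m.
D = 200²/(4π × 160 × 11.16²) = 0.160 m²/day.

0.160 m²/day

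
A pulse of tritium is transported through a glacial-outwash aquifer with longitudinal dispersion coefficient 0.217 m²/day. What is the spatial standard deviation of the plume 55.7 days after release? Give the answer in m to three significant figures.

4.92 m

Dispersive spreading gives a Gaussian with σ² = 2Dt; advection only shifts the center.
σ = √(2 × 0.217 × 55.7) = 4.92 m.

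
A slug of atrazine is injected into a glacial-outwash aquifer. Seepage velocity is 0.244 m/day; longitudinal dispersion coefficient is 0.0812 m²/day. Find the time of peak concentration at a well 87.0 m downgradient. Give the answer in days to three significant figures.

355 days

For the 1D instantaneous-source solution, setting ∂C/∂t = 0 at fixed x gives v²t² + 2Dt − x² = 0, so t = (√(D² + v²x²) − D)/v².
√(D² + v²x²) = √(0.0812² + 0.244² × 87.0²) = 21.23; v² = 0.059536.
t = (21.23 − 0.0812)/0.059536 = 355 days (vs. the pure-advection estimate x/v = 357 d).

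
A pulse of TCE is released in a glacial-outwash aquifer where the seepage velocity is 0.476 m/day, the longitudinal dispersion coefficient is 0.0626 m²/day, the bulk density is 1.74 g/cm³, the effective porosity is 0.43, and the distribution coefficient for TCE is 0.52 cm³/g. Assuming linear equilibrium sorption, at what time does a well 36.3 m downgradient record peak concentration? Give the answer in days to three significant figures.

236 days

Retardation factor R = 1 + ρ_b·K_d/n = 1 + 1.74 × 0.52/0.43 = 3.104.
Sorption retards both mechanisms: v_R = v/R = 0.1534 m/day, D_R = D/R = 0.02017 m²/day.
Peak time from v_R²t² + 2D_R t − x² = 0: t = (√(D_R² + v_R²x²) − D_R)/v_R².
√(D_R² + v_R²x²) = √(0.02017² + 0.1534² × 36.3²) = 5.568; v_R² = 0.02353.
t = (5.568 − 0.02017)/0.02353 = 236 days.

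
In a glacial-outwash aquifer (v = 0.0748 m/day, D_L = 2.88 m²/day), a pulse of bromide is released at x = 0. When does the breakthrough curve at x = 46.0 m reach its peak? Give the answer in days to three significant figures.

287 days

For the 1D instantaneous-source solution, setting ∂C/∂t = 0 at fixed x gives v²t² + 2Dt − x² = 0, so t = (√(D² + v²x²) − D)/v².
√(D² + v²x²) = √(2.88² + 0.0748² × 46.0²) = 4.487; v² = 0.00559504.
t = (4.487 − 2.88)/0.00559504 = 287 days (vs. the pure-advection estimate x/v = 615 d).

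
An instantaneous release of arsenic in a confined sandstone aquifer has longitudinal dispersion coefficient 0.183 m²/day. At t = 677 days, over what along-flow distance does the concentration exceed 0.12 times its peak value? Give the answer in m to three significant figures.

The plume is Gaussian with σ = √(2Dt) = √(2 × 0.183 × 677) = 15.74 m.
C/C_peak = exp(−Δx²/(2σ²)) = 0.12 ⇒ Δx = σ·√(−2 ln 0.12) = 15.74 × 2.059 = 32.41 m.
Width = 2Δx = 64.8 m.

64.8 m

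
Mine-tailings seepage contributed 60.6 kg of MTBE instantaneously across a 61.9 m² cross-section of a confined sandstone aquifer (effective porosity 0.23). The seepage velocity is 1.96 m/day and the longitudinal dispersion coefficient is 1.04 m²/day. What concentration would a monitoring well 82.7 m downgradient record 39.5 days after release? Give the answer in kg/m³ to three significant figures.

For an instantaneous plane source, C(x,t) = M/(n_e·A·√(4πDt)) · exp(−(x−vt)²/(4Dt)), with n_e·A the pore (flow) area.
Plume center vt = 1.96 × 39.5 = 77.42 m, so the well at 82.7 m is 5.28 m downgradient of the peak.
√(4πDt) = 22.72 m, giving peak height M/(n_e·A·√(4πDt)) = 60.6/(0.23 × 61.9 × 22.72) = 0.1873 kg/m³.
(x−vt)²/(4Dt) = (5.28)²/(4 × 1.04 × 39.5) = 0.1697; exp(−0.1697) = 0.8439.
C = 0.1873 × 0.8439 = 0.158 kg/m³.

0.158 kg/m³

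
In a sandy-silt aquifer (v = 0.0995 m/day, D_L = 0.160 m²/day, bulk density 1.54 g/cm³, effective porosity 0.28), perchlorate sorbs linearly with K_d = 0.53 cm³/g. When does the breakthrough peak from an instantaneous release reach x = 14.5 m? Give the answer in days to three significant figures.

Retardation factor R = 1 + ρ_b·K_d/n = 1 + 1.54 × 0.53/0.28 = 3.915.
Sorption retards both mechanisms: v_R = v/R = 0.02542 m/day, D_R = D/R = 0.04087 m²/day.
Peak time from v_R²t² + 2D_R t − x² = 0: t = (√(D_R² + v_R²x²) − D_R)/v_R².
√(D_R² + v_R²x²) = √(0.04087² + 0.02542² × 14.5²) = 0.3708; v_R² = 0.0006462.
t = (0.3708 − 0.04087)/0.0006462 = 511 days.

511 days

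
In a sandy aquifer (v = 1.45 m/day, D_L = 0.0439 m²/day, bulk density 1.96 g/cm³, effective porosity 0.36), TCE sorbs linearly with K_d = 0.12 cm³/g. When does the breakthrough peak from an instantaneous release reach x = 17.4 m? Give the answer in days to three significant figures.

19.8 days

Retardation factor R = 1 + ρ_b·K_d/n = 1 + 1.96 × 0.12/0.36 = 1.653.
Sorption retards both mechanisms: v_R = v/R = 0.8772 m/day, D_R = D/R = 0.02656 m²/day.
Peak time from v_R²t² + 2D_R t − x² = 0: t = (√(D_R² + v_R²x²) − D_R)/v_R².
√(D_R² + v_R²x²) = √(0.02656² + 0.8772² × 17.4²) = 15.26; v_R² = 0.7695.
t = (15.26 − 0.02656)/0.7695 = 19.8 days.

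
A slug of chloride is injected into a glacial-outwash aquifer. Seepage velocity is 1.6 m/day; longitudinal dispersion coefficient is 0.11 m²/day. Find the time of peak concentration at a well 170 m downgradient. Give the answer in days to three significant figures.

For the 1D instantaneous-source solution, setting ∂C/∂t = 0 at fixed x gives v²t² + 2Dt − x² = 0, so t = (√(D² + v²x²) − D)/v².
√(D² + v²x²) = √(0.11² + 1.6² × 170²) = 272.0; v² = 2.56.
t = (272.0 − 0.11)/2.56 = 106 days (vs. the pure-advection estimate x/v = 106 d).

106 days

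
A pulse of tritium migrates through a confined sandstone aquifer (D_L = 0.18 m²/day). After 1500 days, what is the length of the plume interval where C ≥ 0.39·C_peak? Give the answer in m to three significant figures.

63.8 m

The plume is Gaussian with σ = √(2Dt) = √(2 × 0.18 × 1500) = 23.24 m.
C/C_peak = exp(−Δx²/(2σ²)) = 0.39 ⇒ Δx = σ·√(−2 ln 0.39) = 23.24 × 1.372 = 31.89 m.
Width = 2Δx = 63.8 m.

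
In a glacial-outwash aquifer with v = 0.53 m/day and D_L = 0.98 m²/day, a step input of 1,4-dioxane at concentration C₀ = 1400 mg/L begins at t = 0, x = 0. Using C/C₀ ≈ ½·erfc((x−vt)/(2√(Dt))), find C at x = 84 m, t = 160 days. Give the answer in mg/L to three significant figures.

For a continuous step input, C/C₀ ≈ ½·erfc((x−vt)/(2√(Dt))).
vt = 0.53 × 160 = 84.8 m and 2√(Dt) = 2√(0.98 × 160) = 25.04 m.
Argument (x−vt)/(2√(Dt)) = (84 − 84.8)/25.04 = -0.03195; ½·erfc(-0.03195) = 0.5180.
C = 1400 × 0.5180 = 725 mg/L.

725 mg/L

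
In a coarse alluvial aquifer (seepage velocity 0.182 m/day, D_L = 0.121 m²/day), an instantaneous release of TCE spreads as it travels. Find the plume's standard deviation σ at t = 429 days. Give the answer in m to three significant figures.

10.2 m

Dispersive spreading gives a Gaussian with σ² = 2Dt; advection only shifts the center.
σ = √(2 × 0.121 × 429) = 10.2 m.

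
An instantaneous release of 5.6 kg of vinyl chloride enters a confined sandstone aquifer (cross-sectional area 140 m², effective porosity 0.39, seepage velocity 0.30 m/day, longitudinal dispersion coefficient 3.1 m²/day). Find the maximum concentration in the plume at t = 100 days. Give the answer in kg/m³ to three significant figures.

0.00164 kg/m³

The peak of an instantaneous 1D plume sits at x = vt; there the Gaussian factor is 1 and C_max = M/(n_e·A·√(4πDt)), where n_e·A is the pore area the mass is dissolved in.
√(4πDt) = √(4π × 3.1 × 100) = 62.41 m, so C_max = 5.6/(0.39 × 140 × 62.41) = 0.00164 kg/m³.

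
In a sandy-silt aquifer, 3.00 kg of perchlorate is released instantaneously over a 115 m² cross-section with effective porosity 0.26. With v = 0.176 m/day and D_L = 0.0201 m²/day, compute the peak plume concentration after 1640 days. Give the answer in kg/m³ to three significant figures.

The peak of an instantaneous 1D plume sits at x = vt; there the Gaussian factor is 1 and C_max = M/(n_e·A·√(4πDt)), where n_e·A is the pore area the mass is dissolved in.
√(4πDt) = √(4π × 0.0201 × 1640) = 20.35 m, so C_max = 3.00/(0.26 × 115 × 20.35) = 0.00493 kg/m³.

0.00493 kg/m³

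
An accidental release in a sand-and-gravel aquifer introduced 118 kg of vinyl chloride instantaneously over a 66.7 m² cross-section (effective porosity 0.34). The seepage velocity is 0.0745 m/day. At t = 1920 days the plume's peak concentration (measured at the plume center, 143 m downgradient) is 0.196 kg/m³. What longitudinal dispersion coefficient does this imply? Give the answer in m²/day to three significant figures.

At the plume center C_max = M/(n_e·A·√(4πDt)), so D = M²/(4πt·(n_e·A·C_max)²).
n_e·A·C_max = 0.34 × 66.7 × 0.196 = 4.445 kg/m.
D = 118²/(4π × 1920 × 4.445²) = 0.0292 m²/day.

0.0292 m²/day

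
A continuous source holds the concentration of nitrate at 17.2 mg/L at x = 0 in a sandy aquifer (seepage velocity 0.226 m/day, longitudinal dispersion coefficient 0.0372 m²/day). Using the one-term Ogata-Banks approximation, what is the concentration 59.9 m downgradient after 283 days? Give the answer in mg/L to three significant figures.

For a continuous step input, C/C₀ ≈ ½·erfc((x−vt)/(2√(Dt))).
vt = 0.226 × 283 = 63.958 m and 2√(Dt) = 2√(0.0372 × 283) = 6.489 m.
Argument (x−vt)/(2√(Dt)) = (59.9 − 63.958)/6.489 = -0.6254; ½·erfc(-0.6254) = 0.8118.
C = 17.2 × 0.8118 = 14.0 mg/L.

14.0 mg/L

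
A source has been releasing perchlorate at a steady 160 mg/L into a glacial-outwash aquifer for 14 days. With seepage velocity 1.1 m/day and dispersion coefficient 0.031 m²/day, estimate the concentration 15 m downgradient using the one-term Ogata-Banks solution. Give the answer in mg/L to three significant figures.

For a continuous step input, C/C₀ ≈ ½·erfc((x−vt)/(2√(Dt))).
vt = 1.1 × 14 = 15.4 m and 2√(Dt) = 2√(0.031 × 14) = 1.318 m.
Argument (x−vt)/(2√(Dt)) = (15 − 15.4)/1.318 = -0.3035; ½·erfc(-0.3035) = 0.6661.
C = 160 × 0.6661 = 107 mg/L.

107 mg/L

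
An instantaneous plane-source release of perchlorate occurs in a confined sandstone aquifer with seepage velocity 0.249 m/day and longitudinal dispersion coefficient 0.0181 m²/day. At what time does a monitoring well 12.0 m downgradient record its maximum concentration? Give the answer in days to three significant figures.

For the 1D instantaneous-source solution, setting ∂C/∂t = 0 at fixed x gives v²t² + 2Dt − x² = 0, so t = (√(D² + v²x²) − D)/v².
√(D² + v²x²) = √(0.0181² + 0.249² × 12.0²) = 2.988; v² = 0.062001.
t = (2.988 − 0.0181)/0.062001 = 47.9 days (vs. the pure-advection estimate x/v = 48.2 d).

47.9 days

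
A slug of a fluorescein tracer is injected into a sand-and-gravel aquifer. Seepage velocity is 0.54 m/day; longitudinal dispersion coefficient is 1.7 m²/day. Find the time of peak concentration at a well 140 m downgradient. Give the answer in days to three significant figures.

253 days

For the 1D instantaneous-source solution, setting ∂C/∂t = 0 at fixed x gives v²t² + 2Dt − x² = 0, so t = (√(D² + v²x²) − D)/v².
√(D² + v²x²) = √(1.7² + 0.54² × 140²) = 75.62; v² = 0.2916.
t = (75.62 − 1.7)/0.2916 = 253 days (vs. the pure-advection estimate x/v = 259 d).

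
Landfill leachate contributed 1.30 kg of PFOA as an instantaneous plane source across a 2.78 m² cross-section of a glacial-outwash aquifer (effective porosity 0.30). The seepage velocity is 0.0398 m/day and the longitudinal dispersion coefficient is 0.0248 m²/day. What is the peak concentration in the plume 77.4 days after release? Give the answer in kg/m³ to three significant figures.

The peak of an instantaneous 1D plume sits at x = vt; there the Gaussian factor is 1 and C_max = M/(n_e·A·√(4πDt)), where n_e·A is the pore area the mass is dissolved in.
√(4πDt) = √(4π × 0.0248 × 77.4) = 4.911 m, so C_max = 1.30/(0.30 × 2.78 × 4.911) = 0.317 kg/m³.

0.317 kg/m³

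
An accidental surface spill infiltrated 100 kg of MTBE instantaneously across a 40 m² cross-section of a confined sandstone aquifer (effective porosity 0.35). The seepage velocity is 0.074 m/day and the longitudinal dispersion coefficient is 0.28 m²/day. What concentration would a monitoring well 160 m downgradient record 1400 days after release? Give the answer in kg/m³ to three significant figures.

0.0134 kg/m³

For an instantaneous plane source, C(x,t) = M/(n_e·A·√(4πDt)) · exp(−(x−vt)²/(4Dt)), with n_e·A the pore (flow) area.
Plume center vt = 0.074 × 1400 = 103.6 m, so the well at 160 m is 56.4 m downgradient of the peak.
√(4πDt) = 70.19 m, giving peak height M/(n_e·A·√(4πDt)) = 100/(0.35 × 40 × 70.19) = 0.1018 kg/m³.
(x−vt)²/(4Dt) = (56.4)²/(4 × 0.28 × 1400) = 2.029; exp(−2.029) = 0.1315.
C = 0.1018 × 0.1315 = 0.0134 kg/m³.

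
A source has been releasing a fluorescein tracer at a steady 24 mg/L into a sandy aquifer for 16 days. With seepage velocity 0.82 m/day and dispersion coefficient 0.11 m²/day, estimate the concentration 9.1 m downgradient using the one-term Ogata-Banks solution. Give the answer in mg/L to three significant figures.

For a continuous step input, C/C₀ ≈ ½·erfc((x−vt)/(2√(Dt))).
vt = 0.82 × 16 = 13.12 m and 2√(Dt) = 2√(0.11 × 16) = 2.653 m.
Argument (x−vt)/(2√(Dt)) = (9.1 − 13.12)/2.653 = -1.515; ½·erfc(-1.515) = 0.9839.
C = 24 × 0.9839 = 23.6 mg/L.

23.6 mg/L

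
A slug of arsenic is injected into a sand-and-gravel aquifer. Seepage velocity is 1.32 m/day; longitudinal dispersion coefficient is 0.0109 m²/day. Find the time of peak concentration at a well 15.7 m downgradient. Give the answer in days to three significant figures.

For the 1D instantaneous-source solution, setting ∂C/∂t = 0 at fixed x gives v²t² + 2Dt − x² = 0, so t = (√(D² + v²x²) − D)/v².
√(D² + v²x²) = √(0.0109² + 1.32² × 15.7²) = 20.72; v² = 1.7424.
t = (20.72 − 0.0109)/1.7424 = 11.9 days (vs. the pure-advection estimate x/v = 11.9 d).

11.9 days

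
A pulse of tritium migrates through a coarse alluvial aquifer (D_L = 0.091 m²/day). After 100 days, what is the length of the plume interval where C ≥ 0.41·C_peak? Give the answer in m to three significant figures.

11.4 m

The plume is Gaussian with σ = √(2Dt) = √(2 × 0.091 × 100) = 4.266 m.
C/C_peak = exp(−Δx²/(2σ²)) = 0.41 ⇒ Δx = σ·√(−2 ln 0.41) = 4.266 × 1.335 = 5.695 m.
Width = 2Δx = 11.4 m.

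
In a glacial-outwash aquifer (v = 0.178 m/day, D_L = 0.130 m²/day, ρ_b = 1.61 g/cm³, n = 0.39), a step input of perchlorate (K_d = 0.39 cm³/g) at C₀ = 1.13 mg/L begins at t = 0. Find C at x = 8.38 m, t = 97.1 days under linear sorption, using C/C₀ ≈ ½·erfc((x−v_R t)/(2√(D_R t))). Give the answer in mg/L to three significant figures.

Retardation factor R = 1 + ρ_b·K_d/n = 1 + 1.61 × 0.39/0.39 = 2.610.
Sorption retards both mechanisms: v_R = v/R = 0.06820 m/day, D_R = D/R = 0.04981 m²/day.
v_R·t = 0.06820 × 97.1 = 6.62222 m; 2√(D_R t) = 4.398 m; argument = (8.38 − 6.62222)/4.398 = 0.3997.
C = C₀ × ½·erfc(0.3997) = 1.13 × 0.2859 = 0.323 mg/L.

0.323 mg/L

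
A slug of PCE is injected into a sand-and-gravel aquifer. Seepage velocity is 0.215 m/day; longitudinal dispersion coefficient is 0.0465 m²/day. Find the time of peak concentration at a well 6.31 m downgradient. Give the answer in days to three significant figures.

28.4 days

For the 1D instantaneous-source solution, setting ∂C/∂t = 0 at fixed x gives v²t² + 2Dt − x² = 0, so t = (√(D² + v²x²) − D)/v².
√(D² + v²x²) = √(0.0465² + 0.215² × 6.31²) = 1.357; v² = 0.046225.
t = (1.357 − 0.0465)/0.046225 = 28.4 days (vs. the pure-advection estimate x/v = 29.3 d).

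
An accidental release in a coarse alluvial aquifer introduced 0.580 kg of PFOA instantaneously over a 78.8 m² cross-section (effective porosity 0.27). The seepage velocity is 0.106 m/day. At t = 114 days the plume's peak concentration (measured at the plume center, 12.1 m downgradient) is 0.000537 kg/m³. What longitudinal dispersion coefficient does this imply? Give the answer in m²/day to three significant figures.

1.80 m²/day

At the plume center C_max = M/(n_e·A·√(4πDt)), so D = M²/(4πt·(n_e·A·C_max)²).
n_e·A·C_max = 0.27 × 78.8 × 0.000537 = 0.01143 kg/m.
D = 0.580²/(4π × 114 × 0.01143²) = 1.80 m²/day.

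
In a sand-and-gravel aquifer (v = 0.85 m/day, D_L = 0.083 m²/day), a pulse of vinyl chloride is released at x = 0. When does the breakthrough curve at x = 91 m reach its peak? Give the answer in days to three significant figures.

107 days

For the 1D instantaneous-source solution, setting ∂C/∂t = 0 at fixed x gives v²t² + 2Dt − x² = 0, so t = (√(D² + v²x²) − D)/v².
√(D² + v²x²) = √(0.083² + 0.85² × 91²) = 77.35; v² = 0.7225.
t = (77.35 − 0.083)/0.7225 = 107 days (vs. the pure-advection estimate x/v = 107 d).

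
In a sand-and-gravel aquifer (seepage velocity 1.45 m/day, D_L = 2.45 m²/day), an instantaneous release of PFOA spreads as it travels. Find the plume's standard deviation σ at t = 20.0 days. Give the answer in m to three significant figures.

Dispersive spreading gives a Gaussian with σ² = 2Dt; advection only shifts the center.
σ = √(2 × 2.45 × 20.0) = 9.90 m.

9.90 m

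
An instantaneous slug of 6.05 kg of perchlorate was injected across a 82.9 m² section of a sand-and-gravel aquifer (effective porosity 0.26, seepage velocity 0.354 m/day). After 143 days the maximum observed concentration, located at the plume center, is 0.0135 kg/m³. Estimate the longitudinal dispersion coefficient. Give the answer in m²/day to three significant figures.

0.241 m²/day

At the plume center C_max = M/(n_e·A·√(4πDt)), so D = M²/(4πt·(n_e·A·C_max)²).
n_e·A·C_max = 0.26 × 82.9 × 0.0135 = 0.2910 kg/m.
D = 6.05²/(4π × 143 × 0.2910²) = 0.241 m²/day.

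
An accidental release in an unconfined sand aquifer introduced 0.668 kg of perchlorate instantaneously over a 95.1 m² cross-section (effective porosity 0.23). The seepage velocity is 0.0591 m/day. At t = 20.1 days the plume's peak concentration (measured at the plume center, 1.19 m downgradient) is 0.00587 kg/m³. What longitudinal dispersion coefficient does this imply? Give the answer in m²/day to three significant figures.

0.107 m²/day

At the plume center C_max = M/(n_e·A·√(4πDt)), so D = M²/(4πt·(n_e·A·C_max)²).
n_e·A·C_max = 0.23 × 95.1 × 0.00587 = 0.1284 kg/m.
D = 0.668²/(4π × 20.1 × 0.1284²) = 0.107 m²/day.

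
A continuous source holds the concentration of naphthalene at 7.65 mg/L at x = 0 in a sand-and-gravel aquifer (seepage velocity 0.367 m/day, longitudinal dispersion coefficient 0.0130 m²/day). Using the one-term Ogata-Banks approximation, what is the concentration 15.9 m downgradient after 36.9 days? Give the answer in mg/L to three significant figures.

For a continuous step input, C/C₀ ≈ ½·erfc((x−vt)/(2√(Dt))).
vt = 0.367 × 36.9 = 13.5423 m and 2√(Dt) = 2√(0.0130 × 36.9) = 1.385 m.
Argument (x−vt)/(2√(Dt)) = (15.9 − 13.5423)/1.385 = 1.702; ½·erfc(1.702) = 0.008042.
C = 7.65 × 0.008042 = 0.0615 mg/L.

0.0615 mg/L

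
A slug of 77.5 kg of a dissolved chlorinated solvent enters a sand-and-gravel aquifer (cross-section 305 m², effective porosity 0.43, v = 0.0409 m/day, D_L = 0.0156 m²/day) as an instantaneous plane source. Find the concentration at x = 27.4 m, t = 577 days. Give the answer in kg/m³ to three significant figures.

0.0372 kg/m³

For an instantaneous plane source, C(x,t) = M/(n_e·A·√(4πDt)) · exp(−(x−vt)²/(4Dt)), with n_e·A the pore (flow) area.
Plume center vt = 0.0409 × 577 = 23.5993 m, so the well at 27.4 m is 3.8007 m downgradient of the peak.
√(4πDt) = 10.64 m, giving peak height M/(n_e·A·√(4πDt)) = 77.5/(0.43 × 305 × 10.64) = 0.05554 kg/m³.
(x−vt)²/(4Dt) = (3.8007)²/(4 × 0.0156 × 577) = 0.4012; exp(−0.4012) = 0.6695.
C = 0.05554 × 0.6695 = 0.0372 kg/m³.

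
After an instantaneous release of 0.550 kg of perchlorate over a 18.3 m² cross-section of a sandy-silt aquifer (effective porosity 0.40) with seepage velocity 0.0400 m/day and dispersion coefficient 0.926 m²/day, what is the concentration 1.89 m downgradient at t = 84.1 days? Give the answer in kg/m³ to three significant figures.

For an instantaneous plane source, C(x,t) = M/(n_e·A·√(4πDt)) · exp(−(x−vt)²/(4Dt)), with n_e·A the pore (flow) area.
Plume center vt = 0.0400 × 84.1 = 3.364 m, so the well at 1.89 m is 1.474 m upgradient of the peak.
√(4πDt) = 31.28 m, giving peak height M/(n_e·A·√(4πDt)) = 0.550/(0.40 × 18.3 × 31.28) = 0.002402 kg/m³.
(x−vt)²/(4Dt) = (-1.474)²/(4 × 0.926 × 84.1) = 0.006975; exp(−0.006975) = 0.9930.
C = 0.002402 × 0.9930 = 0.00239 kg/m³.

0.00239 kg/m³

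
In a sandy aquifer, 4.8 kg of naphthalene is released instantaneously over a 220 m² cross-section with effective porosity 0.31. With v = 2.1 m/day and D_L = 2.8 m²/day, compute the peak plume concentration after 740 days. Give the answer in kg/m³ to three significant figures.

0.000436 kg/m³

The peak of an instantaneous 1D plume sits at x = vt; there the Gaussian factor is 1 and C_max = M/(n_e·A·√(4πDt)), where n_e·A is the pore area the mass is dissolved in.
√(4πDt) = √(4π × 2.8 × 740) = 161.4 m, so C_max = 4.8/(0.31 × 220 × 161.4) = 0.000436 kg/m³.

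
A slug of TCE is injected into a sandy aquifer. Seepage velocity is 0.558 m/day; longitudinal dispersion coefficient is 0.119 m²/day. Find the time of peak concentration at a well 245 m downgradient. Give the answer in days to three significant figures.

For the 1D instantaneous-source solution, setting ∂C/∂t = 0 at fixed x gives v²t² + 2Dt − x² = 0, so t = (√(D² + v²x²) − D)/v².
√(D² + v²x²) = √(0.119² + 0.558² × 245²) = 136.7; v² = 0.311364.
t = (136.7 − 0.119)/0.311364 = 439 days (vs. the pure-advection estimate x/v = 439 d).

439 days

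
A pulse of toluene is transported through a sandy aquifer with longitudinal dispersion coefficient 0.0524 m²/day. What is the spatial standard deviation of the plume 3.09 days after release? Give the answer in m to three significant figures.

Dispersive spreading gives a Gaussian with σ² = 2Dt; advection only shifts the center.
σ = √(2 × 0.0524 × 3.09) = 0.569 m.

0.569 m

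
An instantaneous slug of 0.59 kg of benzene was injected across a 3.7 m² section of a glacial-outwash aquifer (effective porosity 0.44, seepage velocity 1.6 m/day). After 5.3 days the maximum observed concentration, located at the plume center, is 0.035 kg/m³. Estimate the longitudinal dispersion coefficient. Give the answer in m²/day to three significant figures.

1.61 m²/day

At the plume center C_max = M/(n_e·A·√(4πDt)), so D = M²/(4πt·(n_e·A·C_max)²).
n_e·A·C_max = 0.44 × 3.7 × 0.035 = 0.05698 kg/m.
D = 0.59²/(4π × 5.3 × 0.05698²) = 1.61 m²/day.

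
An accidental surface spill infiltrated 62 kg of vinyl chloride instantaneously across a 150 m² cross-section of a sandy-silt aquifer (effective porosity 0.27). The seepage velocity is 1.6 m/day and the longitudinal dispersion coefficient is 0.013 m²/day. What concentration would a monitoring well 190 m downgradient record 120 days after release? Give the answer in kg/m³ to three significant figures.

For an instantaneous plane source, C(x,t) = M/(n_e·A·√(4πDt)) · exp(−(x−vt)²/(4Dt)), with n_e·A the pore (flow) area.
Plume center vt = 1.6 × 120 = 192 m, so the well at 190 m is 2 m upgradient of the peak.
√(4πDt) = 4.428 m, giving peak height M/(n_e·A·√(4πDt)) = 62/(0.27 × 150 × 4.428) = 0.3457 kg/m³.
(x−vt)²/(4Dt) = (-2)²/(4 × 0.013 × 120) = 0.6410; exp(−0.6410) = 0.5268.
C = 0.3457 × 0.5268 = 0.182 kg/m³.

0.182 kg/m³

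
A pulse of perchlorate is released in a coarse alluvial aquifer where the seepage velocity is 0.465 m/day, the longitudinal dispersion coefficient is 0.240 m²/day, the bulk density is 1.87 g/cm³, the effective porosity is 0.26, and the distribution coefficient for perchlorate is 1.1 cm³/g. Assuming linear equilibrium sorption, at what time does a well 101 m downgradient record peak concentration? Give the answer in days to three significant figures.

Retardation factor R = 1 + ρ_b·K_d/n = 1 + 1.87 × 1.1/0.26 = 8.912.
Sorption retards both mechanisms: v_R = v/R = 0.05218 m/day, D_R = D/R = 0.02693 m²/day.
Peak time from v_R²t² + 2D_R t − x² = 0: t = (√(D_R² + v_R²x²) − D_R)/v_R².
√(D_R² + v_R²x²) = √(0.02693² + 0.05218² × 101²) = 5.270; v_R² = 0.002723.
t = (5.270 − 0.02693)/0.002723 = 1930 days.

1930 days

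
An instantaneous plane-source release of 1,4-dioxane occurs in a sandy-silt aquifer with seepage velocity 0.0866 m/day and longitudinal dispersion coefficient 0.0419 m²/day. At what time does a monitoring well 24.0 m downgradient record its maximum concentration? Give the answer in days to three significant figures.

For the 1D instantaneous-source solution, setting ∂C/∂t = 0 at fixed x gives v²t² + 2Dt − x² = 0, so t = (√(D² + v²x²) − D)/v².
√(D² + v²x²) = √(0.0419² + 0.0866² × 24.0²) = 2.079; v² = 0.00749956.
t = (2.079 − 0.0419)/0.00749956 = 272 days (vs. the pure-advection estimate x/v = 277 d).

272 days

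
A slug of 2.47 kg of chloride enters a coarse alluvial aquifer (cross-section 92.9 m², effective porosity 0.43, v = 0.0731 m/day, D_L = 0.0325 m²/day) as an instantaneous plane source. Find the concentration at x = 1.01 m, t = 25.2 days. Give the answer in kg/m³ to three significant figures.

For an instantaneous plane source, C(x,t) = M/(n_e·A·√(4πDt)) · exp(−(x−vt)²/(4Dt)), with n_e·A the pore (flow) area.
Plume center vt = 0.0731 × 25.2 = 1.84212 m, so the well at 1.01 m is 0.83212 m upgradient of the peak.
√(4πDt) = 3.208 m, giving peak height M/(n_e·A·√(4πDt)) = 2.47/(0.43 × 92.9 × 3.208) = 0.01927 kg/m³.
(x−vt)²/(4Dt) = (-0.83212)²/(4 × 0.0325 × 25.2) = 0.2114; exp(−0.2114) = 0.8095.
C = 0.01927 × 0.8095 = 0.0156 kg/m³.

0.0156 kg/m³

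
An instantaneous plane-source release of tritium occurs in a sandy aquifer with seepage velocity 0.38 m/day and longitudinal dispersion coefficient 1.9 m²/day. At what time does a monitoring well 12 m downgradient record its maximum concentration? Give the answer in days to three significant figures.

For the 1D instantaneous-source solution, setting ∂C/∂t = 0 at fixed x gives v²t² + 2Dt − x² = 0, so t = (√(D² + v²x²) − D)/v².
√(D² + v²x²) = √(1.9² + 0.38² × 12²) = 4.940; v² = 0.1444.
t = (4.940 − 1.9)/0.1444 = 21.1 days (vs. the pure-advection estimate x/v = 31.6 d).

21.1 days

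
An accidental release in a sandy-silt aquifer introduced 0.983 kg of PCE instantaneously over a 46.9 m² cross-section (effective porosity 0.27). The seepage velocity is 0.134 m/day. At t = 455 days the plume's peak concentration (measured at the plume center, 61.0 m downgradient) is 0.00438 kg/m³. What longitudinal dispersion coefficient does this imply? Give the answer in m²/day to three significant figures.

At the plume center C_max = M/(n_e·A·√(4πDt)), so D = M²/(4πt·(n_e·A·C_max)²).
n_e·A·C_max = 0.27 × 46.9 × 0.00438 = 0.05546 kg/m.
D = 0.983²/(4π × 455 × 0.05546²) = 0.0549 m²/day.

0.0549 m²/day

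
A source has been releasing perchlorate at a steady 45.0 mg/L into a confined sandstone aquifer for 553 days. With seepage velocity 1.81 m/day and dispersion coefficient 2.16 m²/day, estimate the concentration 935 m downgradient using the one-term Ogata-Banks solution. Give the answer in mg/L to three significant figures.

For a continuous step input, C/C₀ ≈ ½·erfc((x−vt)/(2√(Dt))).
vt = 1.81 × 553 = 1000.93 m and 2√(Dt) = 2√(2.16 × 553) = 69.12 m.
Argument (x−vt)/(2√(Dt)) = (935 − 1000.93)/69.12 = -0.9538; ½·erfc(-0.9538) = 0.9113.
C = 45.0 × 0.9113 = 41.0 mg/L.

41.0 mg/L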